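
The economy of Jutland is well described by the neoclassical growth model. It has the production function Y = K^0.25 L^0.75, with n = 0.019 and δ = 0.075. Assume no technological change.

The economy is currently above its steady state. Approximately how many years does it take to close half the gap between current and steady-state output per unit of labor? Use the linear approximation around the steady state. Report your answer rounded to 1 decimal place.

about 9.8 years

Near the steady state the convergence rate is λ = (1 − α)(n + δ).
λ = (1 − 0.25) × 0.094 = 0.75 × 0.094 = 0.0705
Half-life = ln 2 / λ = 0.6931 / 0.0705 ≈ 9.83 years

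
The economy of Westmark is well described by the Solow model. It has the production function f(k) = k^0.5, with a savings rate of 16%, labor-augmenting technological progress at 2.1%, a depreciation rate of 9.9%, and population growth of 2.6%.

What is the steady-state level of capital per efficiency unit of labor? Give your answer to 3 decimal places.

In steady state, investment equals break-even investment: s·k^α = (n + g + δ)·k.
Dividing both sides by k: k^(1−α) = s / (n + g + δ).
k^0.5 = 0.16 / (0.026 + 0.021 + 0.099) = 0.16 / 0.146 = 1.0959
k* = 1.0959^(1/0.5) ≈ 1.2010

k* ≈ 1.201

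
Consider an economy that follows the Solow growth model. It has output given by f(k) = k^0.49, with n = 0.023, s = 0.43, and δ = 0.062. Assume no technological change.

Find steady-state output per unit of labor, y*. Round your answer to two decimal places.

y* ≈ 4.75

Steady state requires s·f(k) = (n + δ)·k, i.e. s·k^α = (n + δ)·k.
Rearranging, k^(1−α) = s / (n + δ).
k^0.51 = 0.43 / (0.023 + 0.062) = 0.43 / 0.085 = 5.0588
k* = 5.0588^(1/0.51) ≈ 24.0152
y* = (k*)^α = 24.0152^0.49 ≈ 4.7472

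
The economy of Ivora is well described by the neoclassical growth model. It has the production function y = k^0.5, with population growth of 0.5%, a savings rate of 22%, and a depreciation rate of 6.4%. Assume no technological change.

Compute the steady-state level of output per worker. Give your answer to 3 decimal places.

At the steady state, Δk = 0, so s·k^α = (n + δ)·k.
Dividing both sides by k: k^(1−α) = s / (n + δ).
k^0.5 = 0.22 / (0.005 + 0.064) = 0.22 / 0.069 = 3.1884
k* = 3.1884^(1/0.5) ≈ 10.1659
y* = (k*)^α = 10.1659^0.5 ≈ 3.1884

y* ≈ 3.188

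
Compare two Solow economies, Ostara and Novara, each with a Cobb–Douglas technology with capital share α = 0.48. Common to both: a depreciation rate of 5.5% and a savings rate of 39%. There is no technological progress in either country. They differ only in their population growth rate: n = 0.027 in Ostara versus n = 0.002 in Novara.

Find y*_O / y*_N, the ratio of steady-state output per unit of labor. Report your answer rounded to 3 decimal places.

Steady-state y* = [s/(n + δ)]^(α/(1−α)), so the ratio is [ (s_O/(n + δ)_O) / (s_N/(n + δ)_N) ]^0.9231.
s_O/(n + δ)_O = 0.39/0.082 = 4.7561; s_N/(n + δ)_N = 0.39/0.057 = 6.8421.
Ratio = (4.7561/6.8421)^0.9231 = 0.6951^0.9231 ≈ 0.7148

ratio ≈ 0.715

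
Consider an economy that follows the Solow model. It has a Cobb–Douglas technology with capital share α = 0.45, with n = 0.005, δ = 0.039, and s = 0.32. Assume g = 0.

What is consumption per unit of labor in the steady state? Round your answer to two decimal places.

c* ≈ 3.45

Steady state requires s·f(k) = (n + δ)·k, i.e. s·k^α = (n + δ)·k.
Dividing both sides by k: k^(1−α) = s / (n + δ).
k^0.55 = 0.32 / (0.005 + 0.039) = 0.32 / 0.044 = 7.2727
k* = 7.2727^(1/0.55) ≈ 36.8739
y* = (k*)^α = 36.8739^0.45 ≈ 5.0702
c* = (1 − s)·y* = (1 − 0.32) × 5.0702 ≈ 3.4477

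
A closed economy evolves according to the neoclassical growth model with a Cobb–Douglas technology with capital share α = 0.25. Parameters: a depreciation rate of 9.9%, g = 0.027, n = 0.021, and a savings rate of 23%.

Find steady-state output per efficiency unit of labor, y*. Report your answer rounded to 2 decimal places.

Steady state requires s·f(k) = (n + g + δ)·k, i.e. s·k^α = (n + g + δ)·k.
Rearranging, k^(1−α) = s / (n + g + δ).
k^0.75 = 0.23 / (0.021 + 0.027 + 0.099) = 0.23 / 0.147 = 1.5646
k* = 1.5646^(1/0.75) ≈ 1.8164
y* = (k*)^α = 1.8164^0.25 ≈ 1.1609

y* = 1.16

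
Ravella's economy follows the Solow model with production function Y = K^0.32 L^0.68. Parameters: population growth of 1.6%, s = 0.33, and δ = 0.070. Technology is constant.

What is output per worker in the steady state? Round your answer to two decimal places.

At the steady state, Δk = 0, so s·k^α = (n + δ)·k.
Rearranging, k^(1−α) = s / (n + δ).
k^0.68 = 0.33 / (0.016 + 0.070) = 0.33 / 0.086 = 3.8372
k* = 3.8372^(1/0.68) ≈ 7.2251
y* = (k*)^α = 7.2251^0.32 ≈ 1.8829

y* ≈ 1.88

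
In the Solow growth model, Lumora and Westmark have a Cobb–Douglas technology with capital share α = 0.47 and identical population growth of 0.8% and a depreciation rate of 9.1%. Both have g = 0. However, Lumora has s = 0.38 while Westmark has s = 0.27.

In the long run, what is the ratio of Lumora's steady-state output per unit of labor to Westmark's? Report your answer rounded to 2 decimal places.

Steady-state y* = [s/(n + δ)]^(α/(1−α)), so the ratio is [ (s_L/(n + δ)_L) / (s_W/(n + δ)_W) ]^0.8868.
s_L/(n + δ)_L = 0.38/0.099 = 3.8384; s_W/(n + δ)_W = 0.27/0.099 = 2.7273.
Ratio = (3.8384/2.7273)^0.8868 = 1.4074^0.8868 ≈ 1.3540

y*_L / y*_W ≈ 1.35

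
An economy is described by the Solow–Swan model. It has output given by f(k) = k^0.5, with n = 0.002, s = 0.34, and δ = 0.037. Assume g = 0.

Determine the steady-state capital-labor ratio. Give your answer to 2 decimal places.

k* ≈ 76.00

Steady state requires s·f(k) = (n + δ)·k, i.e. s·k^α = (n + δ)·k.
Dividing both sides by k: k^(1−α) = s / (n + δ).
k^0.5 = 0.34 / (0.002 + 0.037) = 0.34 / 0.039 = 8.7179
k* = 8.7179^(1/0.5) ≈ 76.0018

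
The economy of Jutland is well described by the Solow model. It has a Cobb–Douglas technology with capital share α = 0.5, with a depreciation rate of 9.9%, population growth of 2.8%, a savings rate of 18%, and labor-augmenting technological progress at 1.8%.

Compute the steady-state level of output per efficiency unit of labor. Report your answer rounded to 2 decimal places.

Steady state requires s·f(k) = (n + g + δ)·k, i.e. s·k^α = (n + g + δ)·k.
Dividing both sides by k: k^(1−α) = s / (n + g + δ).
k^0.5 = 0.18 / (0.028 + 0.018 + 0.099) = 0.18 / 0.145 = 1.2414
k* = 1.2414^(1/0.5) ≈ 1.5411
y* = (k*)^α = 1.5411^0.5 ≈ 1.2414

y* = 1.24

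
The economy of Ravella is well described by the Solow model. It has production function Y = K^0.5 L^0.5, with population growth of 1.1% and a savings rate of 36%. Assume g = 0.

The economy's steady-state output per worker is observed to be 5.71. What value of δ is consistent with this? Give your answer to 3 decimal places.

δ ≈ 0.052

At the steady state, Δk = 0, so s·k^α = (n + δ)·k.
Since y* = [s/(n + δ)]^(α/(1−α)), we have s/(n + δ) = (y*)^((1−α)/α) = 5.71^1 = 5.7100.
Therefore n + δ = s / 5.7100 = 0.36 / 5.7100 = 0.0630, so δ = 0.0630 − 0.011 = 0.0520.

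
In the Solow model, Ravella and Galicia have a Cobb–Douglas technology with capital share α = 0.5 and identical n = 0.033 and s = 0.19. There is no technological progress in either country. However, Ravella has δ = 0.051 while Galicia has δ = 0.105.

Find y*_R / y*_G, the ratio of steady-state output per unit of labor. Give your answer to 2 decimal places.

ratio ≈ 1.64

Steady-state y* = [s/(n + δ)]^(α/(1−α)), so the ratio is [ (s_R/(n + δ)_R) / (s_G/(n + δ)_G) ]^1.
s_R/(n + δ)_R = 0.19/0.084 = 2.2619; s_G/(n + δ)_G = 0.19/0.138 = 1.3768.
Ratio = (2.2619/1.3768)^1 = 1.6429^1 ≈ 1.6429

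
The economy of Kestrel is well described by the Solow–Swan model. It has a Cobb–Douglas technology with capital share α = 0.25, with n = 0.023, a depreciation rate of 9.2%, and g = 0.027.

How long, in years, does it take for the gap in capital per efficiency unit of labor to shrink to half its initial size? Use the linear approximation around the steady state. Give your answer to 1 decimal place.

Near the steady state the convergence rate is λ = (1 − α)(n + g + δ).
λ = (1 − 0.25) × 0.142 = 0.75 × 0.142 = 0.1065
Half-life = ln 2 / λ = 0.6931 / 0.1065 ≈ 6.51 years

half-life ≈ 6.5 years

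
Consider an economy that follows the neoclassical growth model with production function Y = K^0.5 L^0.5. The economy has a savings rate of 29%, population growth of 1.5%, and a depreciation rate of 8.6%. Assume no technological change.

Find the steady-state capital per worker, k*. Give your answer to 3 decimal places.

k* ≈ 8.244

At the steady state, Δk = 0, so s·k^α = (n + δ)·k.
Dividing both sides by k: k^(1−α) = s / (n + δ).
k^0.5 = 0.29 / (0.015 + 0.086) = 0.29 / 0.101 = 2.8713
k* = 2.8713^(1/0.5) ≈ 8.2444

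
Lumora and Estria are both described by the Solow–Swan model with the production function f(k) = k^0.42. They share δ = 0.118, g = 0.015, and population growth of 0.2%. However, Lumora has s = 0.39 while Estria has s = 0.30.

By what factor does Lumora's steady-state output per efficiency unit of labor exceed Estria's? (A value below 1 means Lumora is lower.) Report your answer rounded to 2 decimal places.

ratio ≈ 1.21

Steady-state y* = [s/(n + g + δ)]^(α/(1−α)), so the ratio is [ (s_L/(n + g + δ)_L) / (s_E/(n + g + δ)_E) ]^0.7241.
s_L/(n + g + δ)_L = 0.39/0.135 = 2.8889; s_E/(n + g + δ)_E = 0.30/0.135 = 2.2222.
Ratio = (2.8889/2.2222)^0.7241 = 1.3000^0.7241 ≈ 1.2092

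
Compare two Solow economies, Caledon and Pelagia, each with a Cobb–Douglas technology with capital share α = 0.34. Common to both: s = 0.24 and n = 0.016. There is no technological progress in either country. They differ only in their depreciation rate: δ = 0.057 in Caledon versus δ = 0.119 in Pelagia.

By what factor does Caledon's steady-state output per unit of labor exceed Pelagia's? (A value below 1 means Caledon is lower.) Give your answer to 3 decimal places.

ratio ≈ 1.373

Steady-state y* = [s/(n + δ)]^(α/(1−α)), so the ratio is [ (s_C/(n + δ)_C) / (s_P/(n + δ)_P) ]^0.5152.
s_C/(n + δ)_C = 0.24/0.073 = 3.2877; s_P/(n + δ)_P = 0.24/0.135 = 1.7778.
Ratio = (3.2877/1.7778)^0.5152 = 1.8493^0.5152 ≈ 1.3727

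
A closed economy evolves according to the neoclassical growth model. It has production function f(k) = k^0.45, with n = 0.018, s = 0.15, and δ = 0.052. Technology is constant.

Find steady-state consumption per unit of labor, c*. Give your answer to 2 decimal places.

c* ≈ 1.59

Steady state requires s·f(k) = (n + δ)·k, i.e. s·k^α = (n + δ)·k.
Dividing both sides by k: k^(1−α) = s / (n + δ).
k^0.55 = 0.15 / (0.018 + 0.052) = 0.15 / 0.070 = 2.1429
k* = 2.1429^(1/0.55) ≈ 3.9978
y* = (k*)^α = 3.9978^0.45 ≈ 1.8656
c* = (1 − s)·y* = (1 − 0.15) × 1.8656 ≈ 1.5858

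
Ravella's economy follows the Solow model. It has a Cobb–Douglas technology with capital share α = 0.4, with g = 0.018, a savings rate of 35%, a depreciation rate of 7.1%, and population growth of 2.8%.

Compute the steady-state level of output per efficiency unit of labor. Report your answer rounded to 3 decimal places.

y* = 2.076

Steady state requires s·f(k) = (n + g + δ)·k, i.e. s·k^α = (n + g + δ)·k.
Dividing both sides by k: k^(1−α) = s / (n + g + δ).
k^0.6 = 0.35 / (0.028 + 0.018 + 0.071) = 0.35 / 0.117 = 2.9915
k* = 2.9915^(1/0.6) ≈ 6.2108
y* = (k*)^α = 6.2108^0.4 ≈ 2.0762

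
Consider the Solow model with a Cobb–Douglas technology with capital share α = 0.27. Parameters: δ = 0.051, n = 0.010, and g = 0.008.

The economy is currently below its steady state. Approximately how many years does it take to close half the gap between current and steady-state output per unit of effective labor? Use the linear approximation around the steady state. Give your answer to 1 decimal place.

Near the steady state the convergence rate is λ = (1 − α)(n + g + δ).
λ = (1 − 0.27) × 0.069 = 0.73 × 0.069 = 0.05037
Half-life = ln 2 / λ = 0.6931 / 0.05037 ≈ 13.76 years

t_½ ≈ 13.8 years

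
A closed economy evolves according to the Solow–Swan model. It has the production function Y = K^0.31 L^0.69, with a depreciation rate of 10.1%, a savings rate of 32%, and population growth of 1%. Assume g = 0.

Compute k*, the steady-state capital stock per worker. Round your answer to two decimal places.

k* = 4.64

Steady state requires s·f(k) = (n + δ)·k, i.e. s·k^α = (n + δ)·k.
Dividing both sides by k: k^(1−α) = s / (n + δ).
k^0.69 = 0.32 / (0.010 + 0.101) = 0.32 / 0.111 = 2.8829
k* = 2.8829^(1/0.69) ≈ 4.6389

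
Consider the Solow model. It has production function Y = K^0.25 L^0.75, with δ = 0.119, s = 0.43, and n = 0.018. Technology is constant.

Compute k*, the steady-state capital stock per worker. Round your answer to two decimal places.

k* ≈ 4.60

In steady state, investment equals break-even investment: s·k^α = (n + δ)·k.
Dividing both sides by k: k^(1−α) = s / (n + δ).
k^0.75 = 0.43 / (0.018 + 0.119) = 0.43 / 0.137 = 3.1387
k* = 3.1387^(1/0.75) ≈ 4.5955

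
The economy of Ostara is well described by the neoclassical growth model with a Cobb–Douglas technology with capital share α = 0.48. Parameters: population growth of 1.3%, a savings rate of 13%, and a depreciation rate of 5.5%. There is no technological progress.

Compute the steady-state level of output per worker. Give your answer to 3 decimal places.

y* = 1.819

In steady state, investment equals break-even investment: s·k^α = (n + δ)·k.
Dividing both sides by k: k^(1−α) = s / (n + δ).
k^0.52 = 0.13 / (0.013 + 0.055) = 0.13 / 0.068 = 1.9118
k* = 1.9118^(1/0.52) ≈ 3.4772
y* = (k*)^α = 3.4772^0.48 ≈ 1.8188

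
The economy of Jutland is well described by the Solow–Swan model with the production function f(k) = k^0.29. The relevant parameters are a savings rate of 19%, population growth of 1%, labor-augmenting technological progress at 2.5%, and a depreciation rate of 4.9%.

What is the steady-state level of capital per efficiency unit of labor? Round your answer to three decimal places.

k* ≈ 3.157

Steady state requires s·f(k) = (n + g + δ)·k, i.e. s·k^α = (n + g + δ)·k.
Rearranging, k^(1−α) = s / (n + g + δ).
k^0.71 = 0.19 / (0.010 + 0.025 + 0.049) = 0.19 / 0.084 = 2.2619
k* = 2.2619^(1/0.71) ≈ 3.1569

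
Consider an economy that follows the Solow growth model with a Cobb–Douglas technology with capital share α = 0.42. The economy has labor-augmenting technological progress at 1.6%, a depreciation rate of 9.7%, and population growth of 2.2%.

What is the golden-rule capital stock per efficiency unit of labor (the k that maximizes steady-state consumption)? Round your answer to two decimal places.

The golden rule sets f'(k) = n + g + δ, i.e. α·k^(α−1) = n + g + δ.
So k^(1−α) = α / (n + g + δ) = 0.42 / 0.135 = 3.1111.
k_gold = 3.1111^(1/0.58) ≈ 7.0770

k_gold ≈ 7.08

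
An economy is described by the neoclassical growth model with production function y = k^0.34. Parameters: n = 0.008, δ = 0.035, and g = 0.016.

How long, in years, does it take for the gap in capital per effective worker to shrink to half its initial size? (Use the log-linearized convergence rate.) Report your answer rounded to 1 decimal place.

half-life ≈ 17.8 years

Near the steady state the convergence rate is λ = (1 − α)(n + g + δ).
λ = (1 − 0.34) × 0.059 = 0.66 × 0.059 = 0.03894
Half-life = ln 2 / λ = 0.6931 / 0.03894 ≈ 17.80 years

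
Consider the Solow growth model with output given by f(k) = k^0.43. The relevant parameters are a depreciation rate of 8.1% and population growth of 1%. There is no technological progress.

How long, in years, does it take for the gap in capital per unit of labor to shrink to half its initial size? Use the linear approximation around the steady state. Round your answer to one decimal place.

t_½ ≈ 13.4 years

Near the steady state the convergence rate is λ = (1 − α)(n + δ).
λ = (1 − 0.43) × 0.091 = 0.57 × 0.091 = 0.05187
Half-life = ln 2 / λ = 0.6931 / 0.05187 ≈ 13.36 years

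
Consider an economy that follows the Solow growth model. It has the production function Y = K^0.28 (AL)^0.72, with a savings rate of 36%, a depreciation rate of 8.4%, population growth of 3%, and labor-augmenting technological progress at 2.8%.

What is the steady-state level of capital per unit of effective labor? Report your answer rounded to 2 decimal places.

At the steady state, Δk = 0, so s·k^α = (n + g + δ)·k.
Dividing both sides by k: k^(1−α) = s / (n + g + δ).
k^0.72 = 0.36 / (0.030 + 0.028 + 0.084) = 0.36 / 0.142 = 2.5352
k* = 2.5352^(1/0.72) ≈ 3.6402

k* ≈ 3.64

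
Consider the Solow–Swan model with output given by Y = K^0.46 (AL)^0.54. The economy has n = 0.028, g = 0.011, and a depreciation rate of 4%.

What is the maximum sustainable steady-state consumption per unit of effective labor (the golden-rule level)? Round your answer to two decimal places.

c_gold ≈ 2.42

At the golden rule, f'(k) = n + g + δ, so α·k^(α−1) = n + g + δ and k_gold = (α/(n + g + δ))^(1/(1−α)).
k_gold = (0.46/0.079)^(1/0.54) = 5.8228^1.8519 ≈ 26.1185
c_gold = f(k_gold) − (n + g + δ)·k_gold = 4.4853 − 0.079×26.1185 ≈ 2.4219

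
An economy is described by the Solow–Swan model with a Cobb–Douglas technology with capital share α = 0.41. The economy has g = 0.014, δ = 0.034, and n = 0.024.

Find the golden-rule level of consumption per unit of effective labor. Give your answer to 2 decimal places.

At the golden rule, f'(k) = n + g + δ, so α·k^(α−1) = n + g + δ and k_gold = (α/(n + g + δ))^(1/(1−α)).
k_gold = (0.41/0.072)^(1/0.59) = 5.6944^1.6949 ≈ 19.0726
c_gold = f(k_gold) − (n + g + δ)·k_gold = 3.3494 − 0.072×19.0726 ≈ 1.9762

c_gold ≈ 1.98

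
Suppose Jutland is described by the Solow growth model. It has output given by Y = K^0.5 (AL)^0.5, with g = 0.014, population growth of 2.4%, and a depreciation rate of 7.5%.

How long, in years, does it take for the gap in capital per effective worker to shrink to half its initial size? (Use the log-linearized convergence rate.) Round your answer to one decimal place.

Near the steady state the convergence rate is λ = (1 − α)(n + g + δ).
λ = (1 − 0.5) × 0.113 = 0.5 × 0.113 = 0.0565
Half-life = ln 2 / λ = 0.6931 / 0.0565 ≈ 12.27 years

t_½ ≈ 12.3 years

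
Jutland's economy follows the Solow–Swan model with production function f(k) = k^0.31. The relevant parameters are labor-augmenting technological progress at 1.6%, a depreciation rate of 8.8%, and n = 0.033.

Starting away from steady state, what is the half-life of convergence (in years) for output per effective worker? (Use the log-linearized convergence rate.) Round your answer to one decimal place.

t_½ ≈ 7.3 years

Near the steady state the convergence rate is λ = (1 − α)(n + g + δ).
λ = (1 − 0.31) × 0.137 = 0.69 × 0.137 = 0.09453
Half-life = ln 2 / λ = 0.6931 / 0.09453 ≈ 7.33 years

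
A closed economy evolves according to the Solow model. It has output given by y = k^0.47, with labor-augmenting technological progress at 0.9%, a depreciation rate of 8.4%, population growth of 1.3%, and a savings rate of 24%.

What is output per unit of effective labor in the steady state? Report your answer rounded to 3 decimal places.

y* = 2.064

At the steady state, Δk = 0, so s·k^α = (n + g + δ)·k.
Dividing both sides by k: k^(1−α) = s / (n + g + δ).
k^0.53 = 0.24 / (0.013 + 0.009 + 0.084) = 0.24 / 0.106 = 2.2642
k* = 2.2642^(1/0.53) ≈ 4.6736
y* = (k*)^α = 4.6736^0.47 ≈ 2.0641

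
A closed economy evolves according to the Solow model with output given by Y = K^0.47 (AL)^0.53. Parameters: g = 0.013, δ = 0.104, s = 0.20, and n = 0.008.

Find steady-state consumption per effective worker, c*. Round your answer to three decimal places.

In steady state, investment equals break-even investment: s·k^α = (n + g + δ)·k.
Rearranging, k^(1−α) = s / (n + g + δ).
k^0.53 = 0.20 / (0.008 + 0.013 + 0.104) = 0.20 / 0.125 = 1.6000
k* = 1.6000^(1/0.53) ≈ 2.4273
y* = (k*)^α = 2.4273^0.47 ≈ 1.5171
c* = (1 − s)·y* = (1 − 0.20) × 1.5171 ≈ 1.2137

c* ≈ 1.214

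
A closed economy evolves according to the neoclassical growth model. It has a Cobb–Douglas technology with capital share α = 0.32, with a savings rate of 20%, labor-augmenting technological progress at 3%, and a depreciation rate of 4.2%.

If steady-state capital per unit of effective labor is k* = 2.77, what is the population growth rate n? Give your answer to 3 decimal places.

n ≈ 0.028

Steady state requires s·f(k) = (n + g + δ)·k, i.e. s·k^α = (n + g + δ)·k.
So s / (n + g + δ) = (k*)^(1−α) = 2.77^0.68 = 1.9993.
Therefore n + g + δ = s / 1.9993 = 0.20 / 1.9993 = 0.1000, so n = 0.1000 − 0.072 = 0.0280.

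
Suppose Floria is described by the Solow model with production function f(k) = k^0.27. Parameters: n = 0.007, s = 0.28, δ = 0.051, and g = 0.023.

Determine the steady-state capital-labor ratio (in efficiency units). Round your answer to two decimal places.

In steady state, investment equals break-even investment: s·k^α = (n + g + δ)·k.
Rearranging, k^(1−α) = s / (n + g + δ).
k^0.73 = 0.28 / (0.007 + 0.023 + 0.051) = 0.28 / 0.081 = 3.4568
k* = 3.4568^(1/0.73) ≈ 5.4690

k* = 5.47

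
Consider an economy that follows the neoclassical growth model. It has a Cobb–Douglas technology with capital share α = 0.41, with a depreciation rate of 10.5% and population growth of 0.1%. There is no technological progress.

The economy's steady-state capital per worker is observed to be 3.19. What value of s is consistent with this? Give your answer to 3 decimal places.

In steady state, investment equals break-even investment: s·k^α = (n + δ)·k.
So s / (n + δ) = (k*)^(1−α) = 3.19^0.59 = 1.9826.
Therefore s = 1.9826 × (n + δ) = 1.9826 × 0.106 = 0.2102.

s ≈ 0.210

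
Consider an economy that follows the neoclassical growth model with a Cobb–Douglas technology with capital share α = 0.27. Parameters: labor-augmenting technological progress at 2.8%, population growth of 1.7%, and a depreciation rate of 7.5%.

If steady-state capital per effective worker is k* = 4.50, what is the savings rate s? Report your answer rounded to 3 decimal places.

s ≈ 0.360

In steady state, investment equals break-even investment: s·k^α = (n + g + δ)·k.
So s / (n + g + δ) = (k*)^(1−α) = 4.50^0.73 = 2.9981.
Therefore s = 2.9981 × (n + g + δ) = 2.9981 × 0.120 = 0.3598.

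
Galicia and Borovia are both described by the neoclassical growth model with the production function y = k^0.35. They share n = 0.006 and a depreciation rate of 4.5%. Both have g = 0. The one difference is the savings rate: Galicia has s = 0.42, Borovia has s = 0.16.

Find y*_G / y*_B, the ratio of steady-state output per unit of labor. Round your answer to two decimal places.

Steady-state y* = [s/(n + δ)]^(α/(1−α)), so the ratio is [ (s_G/(n + δ)_G) / (s_B/(n + δ)_B) ]^0.5385.
s_G/(n + δ)_G = 0.42/0.051 = 8.2353; s_B/(n + δ)_B = 0.16/0.051 = 3.1373.
Ratio = (8.2353/3.1373)^0.5385 = 2.6250^0.5385 ≈ 1.6815

y*_G / y*_B ≈ 1.68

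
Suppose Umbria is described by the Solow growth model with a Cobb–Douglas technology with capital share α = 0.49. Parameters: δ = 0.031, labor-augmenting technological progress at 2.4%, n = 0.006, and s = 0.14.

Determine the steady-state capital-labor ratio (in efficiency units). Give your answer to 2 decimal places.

k* ≈ 5.10

Steady state requires s·f(k) = (n + g + δ)·k, i.e. s·k^α = (n + g + δ)·k.
Rearranging, k^(1−α) = s / (n + g + δ).
k^0.51 = 0.14 / (0.006 + 0.024 + 0.031) = 0.14 / 0.061 = 2.2951
k* = 2.2951^(1/0.51) ≈ 5.0986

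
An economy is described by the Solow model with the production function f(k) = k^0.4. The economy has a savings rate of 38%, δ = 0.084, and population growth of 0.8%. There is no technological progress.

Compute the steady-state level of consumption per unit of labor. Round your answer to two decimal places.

Steady state requires s·f(k) = (n + δ)·k, i.e. s·k^α = (n + δ)·k.
Dividing both sides by k: k^(1−α) = s / (n + δ).
k^0.6 = 0.38 / (0.008 + 0.084) = 0.38 / 0.092 = 4.1304
k* = 4.1304^(1/0.6) ≈ 10.6329
y* = (k*)^α = 10.6329^0.4 ≈ 2.5743
c* = (1 − s)·y* = (1 − 0.38) × 2.5743 ≈ 1.5961

c* = 1.60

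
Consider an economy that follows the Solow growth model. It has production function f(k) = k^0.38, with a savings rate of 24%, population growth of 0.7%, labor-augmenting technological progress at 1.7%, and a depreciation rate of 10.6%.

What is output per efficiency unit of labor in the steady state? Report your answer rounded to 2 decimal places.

Steady state requires s·f(k) = (n + g + δ)·k, i.e. s·k^α = (n + g + δ)·k.
Rearranging, k^(1−α) = s / (n + g + δ).
k^0.62 = 0.24 / (0.007 + 0.017 + 0.106) = 0.24 / 0.130 = 1.8462
k* = 1.8462^(1/0.62) ≈ 2.6883
y* = (k*)^α = 2.6883^0.38 ≈ 1.4561

y* ≈ 1.46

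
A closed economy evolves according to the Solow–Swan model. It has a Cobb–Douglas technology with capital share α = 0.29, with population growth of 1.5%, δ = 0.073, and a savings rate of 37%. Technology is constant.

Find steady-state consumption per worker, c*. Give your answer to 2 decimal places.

c* = 1.13

Steady state requires s·f(k) = (n + δ)·k, i.e. s·k^α = (n + δ)·k.
Dividing both sides by k: k^(1−α) = s / (n + δ).
k^0.71 = 0.37 / (0.015 + 0.073) = 0.37 / 0.088 = 4.2045
k* = 4.2045^(1/0.71) ≈ 7.5591
y* = (k*)^α = 7.5591^0.29 ≈ 1.7979
c* = (1 − s)·y* = (1 − 0.37) × 1.7979 ≈ 1.1327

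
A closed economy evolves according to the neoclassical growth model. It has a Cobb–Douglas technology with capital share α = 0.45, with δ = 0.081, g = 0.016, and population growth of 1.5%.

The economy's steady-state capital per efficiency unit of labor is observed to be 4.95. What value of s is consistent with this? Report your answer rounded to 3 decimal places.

s ≈ 0.270

At the steady state, Δk = 0, so s·k^α = (n + g + δ)·k.
So s / (n + g + δ) = (k*)^(1−α) = 4.95^0.55 = 2.4101.
Therefore s = 2.4101 × (n + g + δ) = 2.4101 × 0.112 = 0.2699.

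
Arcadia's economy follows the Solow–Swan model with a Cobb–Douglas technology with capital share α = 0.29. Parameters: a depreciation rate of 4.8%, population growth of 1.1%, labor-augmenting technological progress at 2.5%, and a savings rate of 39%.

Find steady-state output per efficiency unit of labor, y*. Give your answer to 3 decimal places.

In steady state, investment equals break-even investment: s·k^α = (n + g + δ)·k.
Dividing both sides by k: k^(1−α) = s / (n + g + δ).
k^0.71 = 0.39 / (0.011 + 0.025 + 0.048) = 0.39 / 0.084 = 4.6429
k* = 4.6429^(1/0.71) ≈ 8.6924
y* = (k*)^α = 8.6924^0.29 ≈ 1.8722

y* ≈ 1.872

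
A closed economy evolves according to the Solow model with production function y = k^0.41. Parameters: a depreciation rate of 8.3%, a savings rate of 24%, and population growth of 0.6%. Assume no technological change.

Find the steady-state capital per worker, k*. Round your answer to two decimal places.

k* ≈ 5.37

At the steady state, Δk = 0, so s·k^α = (n + δ)·k.
Rearranging, k^(1−α) = s / (n + δ).
k^0.59 = 0.24 / (0.006 + 0.083) = 0.24 / 0.089 = 2.6966
k* = 2.6966^(1/0.59) ≈ 5.3728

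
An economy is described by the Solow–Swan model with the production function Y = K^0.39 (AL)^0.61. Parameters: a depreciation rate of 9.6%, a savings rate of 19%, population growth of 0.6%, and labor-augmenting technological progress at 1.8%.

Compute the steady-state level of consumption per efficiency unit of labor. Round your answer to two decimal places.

c* ≈ 1.09

Steady state requires s·f(k) = (n + g + δ)·k, i.e. s·k^α = (n + g + δ)·k.
Rearranging, k^(1−α) = s / (n + g + δ).
k^0.61 = 0.19 / (0.006 + 0.018 + 0.096) = 0.19 / 0.120 = 1.5833
k* = 1.5833^(1/0.61) ≈ 2.1240
y* = (k*)^α = 2.1240^0.39 ≈ 1.3415
c* = (1 − s)·y* = (1 − 0.19) × 1.3415 ≈ 1.0866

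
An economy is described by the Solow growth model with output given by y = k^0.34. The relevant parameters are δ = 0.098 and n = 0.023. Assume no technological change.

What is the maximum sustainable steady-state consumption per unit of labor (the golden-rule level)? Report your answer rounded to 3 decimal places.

c_gold ≈ 1.124

At the golden rule, f'(k) = n + δ, so α·k^(α−1) = n + δ and k_gold = (α/(n + δ))^(1/(1−α)).
k_gold = (0.34/0.121)^(1/0.66) = 2.8099^1.5152 ≈ 4.7847
c_gold = f(k_gold) − (n + δ)·k_gold = 1.7027 − 0.121×4.7847 ≈ 1.1238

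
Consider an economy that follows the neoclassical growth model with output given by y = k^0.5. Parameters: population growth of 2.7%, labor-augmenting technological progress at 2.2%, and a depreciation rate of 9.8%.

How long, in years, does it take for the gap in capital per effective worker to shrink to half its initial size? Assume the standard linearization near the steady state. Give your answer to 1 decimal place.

Near the steady state the convergence rate is λ = (1 − α)(n + g + δ).
λ = (1 − 0.5) × 0.147 = 0.5 × 0.147 = 0.0735
Half-life = ln 2 / λ = 0.6931 / 0.0735 ≈ 9.43 years

half-life ≈ 9.4 years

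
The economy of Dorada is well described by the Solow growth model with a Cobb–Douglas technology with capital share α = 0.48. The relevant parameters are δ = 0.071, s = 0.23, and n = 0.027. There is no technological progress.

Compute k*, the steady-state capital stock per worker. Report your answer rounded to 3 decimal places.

At the steady state, Δk = 0, so s·k^α = (n + δ)·k.
Dividing both sides by k: k^(1−α) = s / (n + δ).
k^0.52 = 0.23 / (0.027 + 0.071) = 0.23 / 0.098 = 2.3469
k* = 2.3469^(1/0.52) ≈ 5.1581

k* = 5.158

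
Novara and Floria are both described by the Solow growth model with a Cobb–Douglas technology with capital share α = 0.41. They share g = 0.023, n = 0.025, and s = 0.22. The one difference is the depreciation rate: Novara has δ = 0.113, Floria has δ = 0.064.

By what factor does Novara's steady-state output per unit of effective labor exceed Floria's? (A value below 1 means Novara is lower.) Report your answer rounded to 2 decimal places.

Steady-state y* = [s/(n + g + δ)]^(α/(1−α)), so the ratio is [ (s_N/(n + g + δ)_N) / (s_F/(n + g + δ)_F) ]^0.6949.
s_N/(n + g + δ)_N = 0.22/0.161 = 1.3665; s_F/(n + g + δ)_F = 0.22/0.112 = 1.9643.
Ratio = (1.3665/1.9643)^0.6949 = 0.6957^0.6949 ≈ 0.7771

ratio ≈ 0.78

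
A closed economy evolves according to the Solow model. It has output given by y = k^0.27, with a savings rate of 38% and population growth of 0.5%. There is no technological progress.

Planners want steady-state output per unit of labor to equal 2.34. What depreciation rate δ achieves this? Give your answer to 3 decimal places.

δ ≈ 0.033

In steady state, investment equals break-even investment: s·k^α = (n + δ)·k.
Since y* = [s/(n + δ)]^(α/(1−α)), we have s/(n + δ) = (y*)^((1−α)/α) = 2.34^2.7037 = 9.9598.
Therefore n + δ = s / 9.9598 = 0.38 / 9.9598 = 0.0382, so δ = 0.0382 − 0.005 = 0.0332.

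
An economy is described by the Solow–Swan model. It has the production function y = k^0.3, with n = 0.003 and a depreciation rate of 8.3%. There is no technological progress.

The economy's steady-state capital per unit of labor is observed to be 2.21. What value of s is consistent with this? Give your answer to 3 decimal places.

s ≈ 0.150

At the steady state, Δk = 0, so s·k^α = (n + δ)·k.
So s / (n + δ) = (k*)^(1−α) = 2.21^0.7 = 1.7421.
Therefore s = 1.7421 × (n + δ) = 1.7421 × 0.086 = 0.1498.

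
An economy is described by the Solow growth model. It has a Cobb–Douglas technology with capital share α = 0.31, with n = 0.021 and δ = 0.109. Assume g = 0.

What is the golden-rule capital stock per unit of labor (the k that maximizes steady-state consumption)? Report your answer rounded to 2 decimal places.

k_gold ≈ 3.52

The golden rule sets f'(k) = n + δ, i.e. α·k^(α−1) = n + δ.
So k^(1−α) = α / (n + δ) = 0.31 / 0.130 = 2.3846.
k_gold = 2.3846^(1/0.69) ≈ 3.5235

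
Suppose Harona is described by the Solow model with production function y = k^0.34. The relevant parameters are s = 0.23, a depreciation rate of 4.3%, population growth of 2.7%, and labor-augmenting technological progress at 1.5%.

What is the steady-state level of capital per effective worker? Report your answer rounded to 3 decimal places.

k* = 4.519

Steady state requires s·f(k) = (n + g + δ)·k, i.e. s·k^α = (n + g + δ)·k.
Rearranging, k^(1−α) = s / (n + g + δ).
k^0.66 = 0.23 / (0.027 + 0.015 + 0.043) = 0.23 / 0.085 = 2.7059
k* = 2.7059^(1/0.66) ≈ 4.5187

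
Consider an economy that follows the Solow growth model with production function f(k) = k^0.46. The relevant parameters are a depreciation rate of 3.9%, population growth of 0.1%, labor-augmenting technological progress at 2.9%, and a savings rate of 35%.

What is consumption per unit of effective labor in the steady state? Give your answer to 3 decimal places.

c* = 2.592

In steady state, investment equals break-even investment: s·k^α = (n + g + δ)·k.
Dividing both sides by k: k^(1−α) = s / (n + g + δ).
k^0.54 = 0.35 / (0.001 + 0.029 + 0.039) = 0.35 / 0.069 = 5.0725
k* = 5.0725^(1/0.54) ≈ 20.2286
y* = (k*)^α = 20.2286^0.46 ≈ 3.9879
c* = (1 − s)·y* = (1 − 0.35) × 3.9879 ≈ 2.5921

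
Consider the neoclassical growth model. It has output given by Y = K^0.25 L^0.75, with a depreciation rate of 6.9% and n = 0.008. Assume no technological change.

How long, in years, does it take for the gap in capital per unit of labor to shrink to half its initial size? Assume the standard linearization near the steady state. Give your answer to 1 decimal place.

Near the steady state the convergence rate is λ = (1 − α)(n + δ).
λ = (1 − 0.25) × 0.077 = 0.75 × 0.077 = 0.05775
Half-life = ln 2 / λ = 0.6931 / 0.05775 ≈ 12.00 years

about 12.0 years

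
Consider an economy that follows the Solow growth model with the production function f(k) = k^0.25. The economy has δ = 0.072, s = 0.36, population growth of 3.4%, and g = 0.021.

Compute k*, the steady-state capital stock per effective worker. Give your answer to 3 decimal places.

k* = 4.012

Steady state requires s·f(k) = (n + g + δ)·k, i.e. s·k^α = (n + g + δ)·k.
Dividing both sides by k: k^(1−α) = s / (n + g + δ).
k^0.75 = 0.36 / (0.034 + 0.021 + 0.072) = 0.36 / 0.127 = 2.8346
k* = 2.8346^(1/0.75) ≈ 4.0116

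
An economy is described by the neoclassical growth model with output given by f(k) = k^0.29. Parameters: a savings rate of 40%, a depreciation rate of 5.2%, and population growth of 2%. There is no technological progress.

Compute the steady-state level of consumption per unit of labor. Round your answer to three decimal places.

c* ≈ 1.209

In steady state, investment equals break-even investment: s·k^α = (n + δ)·k.
Rearranging, k^(1−α) = s / (n + δ).
k^0.71 = 0.40 / (0.020 + 0.052) = 0.40 / 0.072 = 5.5556
k* = 5.5556^(1/0.71) ≈ 11.1922
y* = (k*)^α = 11.1922^0.29 ≈ 2.0146
c* = (1 − s)·y* = (1 − 0.40) × 2.0146 ≈ 1.2088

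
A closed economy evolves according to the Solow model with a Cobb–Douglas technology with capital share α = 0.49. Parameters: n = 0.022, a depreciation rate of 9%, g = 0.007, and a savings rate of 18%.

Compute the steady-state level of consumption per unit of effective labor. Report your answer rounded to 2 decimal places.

c* = 1.22

At the steady state, Δk = 0, so s·k^α = (n + g + δ)·k.
Dividing both sides by k: k^(1−α) = s / (n + g + δ).
k^0.51 = 0.18 / (0.022 + 0.007 + 0.090) = 0.18 / 0.119 = 1.5126
k* = 1.5126^(1/0.51) ≈ 2.2511
y* = (k*)^α = 2.2511^0.49 ≈ 1.4882
c* = (1 − s)·y* = (1 − 0.18) × 1.4882 ≈ 1.2203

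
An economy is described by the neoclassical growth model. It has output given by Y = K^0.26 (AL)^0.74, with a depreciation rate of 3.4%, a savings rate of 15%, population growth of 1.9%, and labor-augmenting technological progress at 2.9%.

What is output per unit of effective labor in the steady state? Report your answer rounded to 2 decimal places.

At the steady state, Δk = 0, so s·k^α = (n + g + δ)·k.
Rearranging, k^(1−α) = s / (n + g + δ).
k^0.74 = 0.15 / (0.019 + 0.029 + 0.034) = 0.15 / 0.082 = 1.8293
k* = 1.8293^(1/0.74) ≈ 2.2617
y* = (k*)^α = 2.2617^0.26 ≈ 1.2364

y* = 1.24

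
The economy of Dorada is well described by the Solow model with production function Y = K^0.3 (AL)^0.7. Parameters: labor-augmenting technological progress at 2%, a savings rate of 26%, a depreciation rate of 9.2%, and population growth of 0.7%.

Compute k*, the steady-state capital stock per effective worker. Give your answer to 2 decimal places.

Steady state requires s·f(k) = (n + g + δ)·k, i.e. s·k^α = (n + g + δ)·k.
Dividing both sides by k: k^(1−α) = s / (n + g + δ).
k^0.7 = 0.26 / (0.007 + 0.020 + 0.092) = 0.26 / 0.119 = 2.1849
k* = 2.1849^(1/0.7) ≈ 3.0542

k* ≈ 3.05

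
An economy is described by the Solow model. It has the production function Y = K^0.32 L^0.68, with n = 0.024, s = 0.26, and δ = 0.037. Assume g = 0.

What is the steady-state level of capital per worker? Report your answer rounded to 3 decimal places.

At the steady state, Δk = 0, so s·k^α = (n + δ)·k.
Dividing both sides by k: k^(1−α) = s / (n + δ).
k^0.68 = 0.26 / (0.024 + 0.037) = 0.26 / 0.061 = 4.2623
k* = 4.2623^(1/0.68) ≈ 8.4323

k* ≈ 8.432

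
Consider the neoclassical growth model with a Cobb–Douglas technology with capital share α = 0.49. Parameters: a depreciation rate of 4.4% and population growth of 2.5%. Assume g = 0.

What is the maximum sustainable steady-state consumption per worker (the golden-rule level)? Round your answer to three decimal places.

At the golden rule, f'(k) = n + δ, so α·k^(α−1) = n + δ and k_gold = (α/(n + δ))^(1/(1−α)).
k_gold = (0.49/0.069)^(1/0.51) = 7.1014^1.9608 ≈ 46.6998
c_gold = f(k_gold) − (n + δ)·k_gold = 6.5760 − 0.069×46.6998 ≈ 3.3537

c_gold ≈ 3.354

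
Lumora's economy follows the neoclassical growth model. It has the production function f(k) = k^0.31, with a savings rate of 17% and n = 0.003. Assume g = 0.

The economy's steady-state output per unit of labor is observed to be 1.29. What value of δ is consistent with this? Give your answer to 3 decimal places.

δ ≈ 0.093

Steady state requires s·f(k) = (n + δ)·k, i.e. s·k^α = (n + δ)·k.
Since y* = [s/(n + δ)]^(α/(1−α)), we have s/(n + δ) = (y*)^((1−α)/α) = 1.29^2.2258 = 1.7626.
Therefore n + δ = s / 1.7626 = 0.17 / 1.7626 = 0.0964, so δ = 0.0964 − 0.003 = 0.0934.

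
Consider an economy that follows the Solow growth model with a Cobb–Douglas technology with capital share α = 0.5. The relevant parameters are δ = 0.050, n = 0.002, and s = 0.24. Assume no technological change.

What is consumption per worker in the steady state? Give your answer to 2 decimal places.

c* ≈ 3.51

In steady state, investment equals break-even investment: s·k^α = (n + δ)·k.
Dividing both sides by k: k^(1−α) = s / (n + δ).
k^0.5 = 0.24 / (0.002 + 0.050) = 0.24 / 0.052 = 4.6154
k* = 4.6154^(1/0.5) ≈ 21.3019
y* = (k*)^α = 21.3019^0.5 ≈ 4.6154
c* = (1 − s)·y* = (1 − 0.24) × 4.6154 ≈ 3.5077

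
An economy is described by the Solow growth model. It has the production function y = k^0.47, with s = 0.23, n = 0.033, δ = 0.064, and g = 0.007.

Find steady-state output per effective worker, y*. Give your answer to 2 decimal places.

At the steady state, Δk = 0, so s·k^α = (n + g + δ)·k.
Rearranging, k^(1−α) = s / (n + g + δ).
k^0.53 = 0.23 / (0.033 + 0.007 + 0.064) = 0.23 / 0.104 = 2.2115
k* = 2.2115^(1/0.53) ≈ 4.4705
y* = (k*)^α = 4.4705^0.47 ≈ 2.0215

y* = 2.02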